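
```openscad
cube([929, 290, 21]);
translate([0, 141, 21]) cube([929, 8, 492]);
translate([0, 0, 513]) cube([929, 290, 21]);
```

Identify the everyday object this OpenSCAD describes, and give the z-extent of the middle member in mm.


An I-beam. The web height is 492 mm.

Two wide flanges with a thin centred web — an I-beam. Overall 534 mm minus two 21 mm flanges gives a web of 534 − 2·21 = 492 mm.


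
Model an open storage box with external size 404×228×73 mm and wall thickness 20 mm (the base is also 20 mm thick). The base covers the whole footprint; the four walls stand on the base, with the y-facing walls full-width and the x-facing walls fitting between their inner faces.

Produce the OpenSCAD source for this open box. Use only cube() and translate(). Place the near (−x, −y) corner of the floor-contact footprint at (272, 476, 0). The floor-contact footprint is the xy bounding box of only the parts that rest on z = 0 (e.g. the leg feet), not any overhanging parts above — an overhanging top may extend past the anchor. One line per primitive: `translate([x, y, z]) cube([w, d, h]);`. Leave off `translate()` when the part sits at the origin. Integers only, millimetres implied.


translate([272, 476, 0]) cube([404, 228, 20]);
translate([272, 476, 20]) cube([404, 20, 53]);
translate([272, 684, 20]) cube([404, 20, 53]);
translate([272, 496, 20]) cube([20, 188, 53]);
translate([656, 496, 20]) cube([20, 188, 53]);


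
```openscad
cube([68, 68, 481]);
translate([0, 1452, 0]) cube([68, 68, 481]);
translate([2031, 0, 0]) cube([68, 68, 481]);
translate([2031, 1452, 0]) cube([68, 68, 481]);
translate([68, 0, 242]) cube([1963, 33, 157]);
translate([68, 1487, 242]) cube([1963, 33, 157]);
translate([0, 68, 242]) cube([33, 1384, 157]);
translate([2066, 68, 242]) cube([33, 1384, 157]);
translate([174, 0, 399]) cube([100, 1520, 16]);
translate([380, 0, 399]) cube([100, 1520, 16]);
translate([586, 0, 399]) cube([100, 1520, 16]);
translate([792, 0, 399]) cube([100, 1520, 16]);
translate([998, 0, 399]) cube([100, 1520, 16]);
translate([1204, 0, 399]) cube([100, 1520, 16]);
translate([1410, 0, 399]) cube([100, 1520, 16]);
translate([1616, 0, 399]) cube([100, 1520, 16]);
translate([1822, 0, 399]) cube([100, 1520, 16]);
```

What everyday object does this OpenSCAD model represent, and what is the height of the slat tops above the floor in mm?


A bed frame. The slat-top height is 415 mm.

Four posts, four rails, and a row of slats — a bed frame. Slats sit on the rails at z = 242 + 157 = 399; with slat thickness 16, the top is 415 mm.


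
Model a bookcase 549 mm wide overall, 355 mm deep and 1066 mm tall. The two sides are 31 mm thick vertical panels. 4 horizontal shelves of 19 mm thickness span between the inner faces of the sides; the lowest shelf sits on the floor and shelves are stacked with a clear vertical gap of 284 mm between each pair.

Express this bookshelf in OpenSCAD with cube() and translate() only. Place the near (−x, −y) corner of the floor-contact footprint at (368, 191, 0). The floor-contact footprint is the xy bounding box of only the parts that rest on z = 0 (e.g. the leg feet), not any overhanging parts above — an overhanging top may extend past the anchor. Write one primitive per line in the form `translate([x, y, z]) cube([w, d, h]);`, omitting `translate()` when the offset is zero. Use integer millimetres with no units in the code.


translate([368, 191, 0]) cube([31, 355, 1066]);
translate([886, 191, 0]) cube([31, 355, 1066]);
translate([399, 191, 0]) cube([487, 355, 19]);
translate([399, 191, 303]) cube([487, 355, 19]);
translate([399, 191, 606]) cube([487, 355, 19]);
translate([399, 191, 909]) cube([487, 355, 19]);


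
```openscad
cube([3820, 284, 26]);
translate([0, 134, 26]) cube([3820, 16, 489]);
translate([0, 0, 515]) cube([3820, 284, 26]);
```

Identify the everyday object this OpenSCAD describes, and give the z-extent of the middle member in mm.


An I-beam. The web height is 489 mm.

Two wide flanges with a thin centred web — an I-beam. Overall 541 mm minus two 26 mm flanges gives a web of 541 − 2·26 = 489 mm.


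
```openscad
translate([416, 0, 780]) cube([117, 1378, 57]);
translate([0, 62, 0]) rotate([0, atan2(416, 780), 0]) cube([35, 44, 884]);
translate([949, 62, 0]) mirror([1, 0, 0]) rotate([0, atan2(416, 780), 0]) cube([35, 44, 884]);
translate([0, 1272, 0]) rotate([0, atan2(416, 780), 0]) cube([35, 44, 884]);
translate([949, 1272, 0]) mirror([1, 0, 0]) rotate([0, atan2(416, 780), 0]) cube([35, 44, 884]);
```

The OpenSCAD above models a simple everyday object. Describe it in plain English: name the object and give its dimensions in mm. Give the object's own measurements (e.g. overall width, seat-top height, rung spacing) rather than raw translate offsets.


A sawhorse. A 117×1378×57 mm beam (x, y, z) sits on two A-frame leg pairs. Each pair is two raked legs of 35×44 mm section (44 mm along y) splaying symmetrically in x. Each leg rises 780 mm vertically over 416 mm of horizontal reach and is 884 mm long along its own axis. Every leg's outer bottom edge rests on the floor and its outer top edge meets a bottom edge of the beam — the left legs (tilting toward +x) meet the beam's −x bottom edge, the right legs (their mirror images, tilting toward −x) meet its +x bottom edge — so the leg tops tuck under the beam, the beam's underside is 780 mm above the floor, and the feet are 949 mm apart outside-to-outside with the beam centred between them. The two leg pairs are set in 62 mm from either end of the beam.


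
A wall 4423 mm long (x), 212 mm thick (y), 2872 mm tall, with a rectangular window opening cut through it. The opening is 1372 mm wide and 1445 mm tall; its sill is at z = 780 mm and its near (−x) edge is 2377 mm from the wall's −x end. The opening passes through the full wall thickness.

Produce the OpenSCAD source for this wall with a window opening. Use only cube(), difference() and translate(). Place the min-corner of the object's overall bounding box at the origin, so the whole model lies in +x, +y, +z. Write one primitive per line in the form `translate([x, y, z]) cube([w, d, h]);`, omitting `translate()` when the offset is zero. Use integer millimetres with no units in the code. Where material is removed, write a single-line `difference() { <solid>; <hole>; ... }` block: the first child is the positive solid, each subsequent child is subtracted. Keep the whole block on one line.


difference() { cube([4423, 212, 2872]); translate([2377, 0, 780]) cube([1372, 212, 1445]); }


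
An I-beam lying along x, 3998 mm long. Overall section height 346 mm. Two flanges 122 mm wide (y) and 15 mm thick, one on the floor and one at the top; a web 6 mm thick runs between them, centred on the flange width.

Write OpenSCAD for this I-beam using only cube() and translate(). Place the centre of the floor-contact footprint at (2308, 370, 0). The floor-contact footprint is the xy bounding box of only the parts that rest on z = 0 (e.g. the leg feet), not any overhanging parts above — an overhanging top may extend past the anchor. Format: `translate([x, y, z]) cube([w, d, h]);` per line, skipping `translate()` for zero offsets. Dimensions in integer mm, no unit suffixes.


translate([309, 309, 0]) cube([3998, 122, 15]);
translate([309, 367, 15]) cube([3998, 6, 316]);
translate([309, 309, 331]) cube([3998, 122, 15]);


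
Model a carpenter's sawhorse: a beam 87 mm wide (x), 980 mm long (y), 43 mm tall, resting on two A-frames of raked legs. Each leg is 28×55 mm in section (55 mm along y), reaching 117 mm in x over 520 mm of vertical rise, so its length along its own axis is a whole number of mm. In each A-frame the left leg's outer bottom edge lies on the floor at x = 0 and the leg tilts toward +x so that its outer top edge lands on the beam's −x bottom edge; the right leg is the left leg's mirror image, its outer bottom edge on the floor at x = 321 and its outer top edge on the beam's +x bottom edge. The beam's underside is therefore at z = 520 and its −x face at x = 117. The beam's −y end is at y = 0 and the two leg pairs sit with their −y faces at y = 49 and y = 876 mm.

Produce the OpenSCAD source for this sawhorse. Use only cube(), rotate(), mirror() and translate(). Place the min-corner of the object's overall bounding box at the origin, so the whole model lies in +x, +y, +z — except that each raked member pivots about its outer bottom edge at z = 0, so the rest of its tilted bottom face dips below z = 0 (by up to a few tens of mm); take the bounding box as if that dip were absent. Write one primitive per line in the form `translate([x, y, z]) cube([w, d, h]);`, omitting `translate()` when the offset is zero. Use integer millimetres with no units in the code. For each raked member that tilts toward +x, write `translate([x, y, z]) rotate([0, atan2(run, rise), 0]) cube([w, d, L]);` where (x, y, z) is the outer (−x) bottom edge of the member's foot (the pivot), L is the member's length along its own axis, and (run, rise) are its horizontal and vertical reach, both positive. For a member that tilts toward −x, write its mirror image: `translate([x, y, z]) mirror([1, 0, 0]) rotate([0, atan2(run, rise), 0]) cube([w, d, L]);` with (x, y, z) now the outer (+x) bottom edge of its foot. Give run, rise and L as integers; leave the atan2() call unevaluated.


translate([117, 0, 520]) cube([87, 980, 43]);
translate([0, 49, 0]) rotate([0, atan2(117, 520), 0]) cube([28, 55, 533]);
translate([321, 49, 0]) mirror([1, 0, 0]) rotate([0, atan2(117, 520), 0]) cube([28, 55, 533]);
translate([0, 876, 0]) rotate([0, atan2(117, 520), 0]) cube([28, 55, 533]);
translate([321, 876, 0]) mirror([1, 0, 0]) rotate([0, atan2(117, 520), 0]) cube([28, 55, 533]);


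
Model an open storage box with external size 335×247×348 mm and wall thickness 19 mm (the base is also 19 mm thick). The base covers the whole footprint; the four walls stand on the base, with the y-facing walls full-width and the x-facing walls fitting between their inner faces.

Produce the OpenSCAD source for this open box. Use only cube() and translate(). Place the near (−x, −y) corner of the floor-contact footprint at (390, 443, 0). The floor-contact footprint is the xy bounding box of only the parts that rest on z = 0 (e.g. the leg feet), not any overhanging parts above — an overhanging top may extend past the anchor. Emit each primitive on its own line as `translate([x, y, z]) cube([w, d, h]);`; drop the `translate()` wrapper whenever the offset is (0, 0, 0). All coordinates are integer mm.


translate([390, 443, 0]) cube([335, 247, 19]);
translate([390, 443, 19]) cube([335, 19, 329]);
translate([390, 671, 19]) cube([335, 19, 329]);
translate([390, 462, 19]) cube([19, 209, 329]);
translate([706, 462, 19]) cube([19, 209, 329]);


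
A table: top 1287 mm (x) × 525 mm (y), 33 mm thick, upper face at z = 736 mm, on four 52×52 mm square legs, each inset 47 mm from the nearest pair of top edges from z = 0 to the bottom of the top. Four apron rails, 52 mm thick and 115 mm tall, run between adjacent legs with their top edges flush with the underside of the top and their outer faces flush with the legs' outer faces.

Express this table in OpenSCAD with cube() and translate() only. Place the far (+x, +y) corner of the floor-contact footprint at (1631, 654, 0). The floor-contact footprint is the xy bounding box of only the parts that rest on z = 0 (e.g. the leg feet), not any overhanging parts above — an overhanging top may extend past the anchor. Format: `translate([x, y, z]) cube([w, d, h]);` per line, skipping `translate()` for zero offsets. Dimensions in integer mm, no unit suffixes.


// leg_h = 736 - 33 = 703
// apron z = 703 - 115 = 588
translate([391, 176, 703]) cube([1287, 525, 33]);
translate([438, 223, 0]) cube([52, 52, 703]);
translate([1579, 223, 0]) cube([52, 52, 703]);
translate([438, 602, 0]) cube([52, 52, 703]);
translate([1579, 602, 0]) cube([52, 52, 703]);
translate([490, 223, 588]) cube([1089, 52, 115]);
translate([490, 602, 588]) cube([1089, 52, 115]);
translate([438, 275, 588]) cube([52, 327, 115]);
translate([1579, 275, 588]) cube([52, 327, 115]);


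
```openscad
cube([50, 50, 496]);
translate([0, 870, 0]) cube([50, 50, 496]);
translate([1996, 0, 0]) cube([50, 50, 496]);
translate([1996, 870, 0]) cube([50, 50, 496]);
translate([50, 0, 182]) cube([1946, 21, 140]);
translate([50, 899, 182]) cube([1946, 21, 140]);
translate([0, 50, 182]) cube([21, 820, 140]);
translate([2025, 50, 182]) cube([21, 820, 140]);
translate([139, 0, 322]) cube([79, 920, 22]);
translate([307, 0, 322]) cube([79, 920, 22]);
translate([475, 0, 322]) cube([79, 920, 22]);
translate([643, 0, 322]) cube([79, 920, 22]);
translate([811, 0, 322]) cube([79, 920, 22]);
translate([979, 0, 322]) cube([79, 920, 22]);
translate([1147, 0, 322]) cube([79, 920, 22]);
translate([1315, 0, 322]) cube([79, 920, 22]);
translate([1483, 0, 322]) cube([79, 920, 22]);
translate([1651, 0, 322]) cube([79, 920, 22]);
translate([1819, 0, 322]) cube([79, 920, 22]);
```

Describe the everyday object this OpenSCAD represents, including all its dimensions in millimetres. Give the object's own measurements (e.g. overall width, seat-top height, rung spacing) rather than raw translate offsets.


A bed frame 2046 mm long (x) by 920 mm wide (y). Four 50×50 mm corner posts, 496 mm tall, at the corners of the footprint. Four rails of 21 mm thickness and 140 mm height run between adjacent posts with their undersides at z = 182 mm, their outer faces flush with the outside of the frame (the two x-running rails run between the posts' inner faces; the two y-running rails run between the posts' inner faces). 11 slats, each 79 mm wide (x) and 22 mm thick, lie across the top of the two x-running rails, running the full 920 mm width of the frame in y; along x they sit between the end posts with a 89 mm gap after the −x posts and between neighbouring slats, leaving 98 mm before the +x posts.


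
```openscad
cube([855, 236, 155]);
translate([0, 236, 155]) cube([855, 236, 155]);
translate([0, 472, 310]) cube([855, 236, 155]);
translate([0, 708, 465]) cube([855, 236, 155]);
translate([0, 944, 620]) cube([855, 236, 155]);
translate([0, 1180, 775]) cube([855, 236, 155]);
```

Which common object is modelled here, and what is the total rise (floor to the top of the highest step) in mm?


A staircase. The total rise is 930 mm.

6 identical blocks, each offset up and back from the previous — a staircase. Each step is 155 mm tall and there are 6 of them, so the total rise is 6 × 155 = 930 mm.


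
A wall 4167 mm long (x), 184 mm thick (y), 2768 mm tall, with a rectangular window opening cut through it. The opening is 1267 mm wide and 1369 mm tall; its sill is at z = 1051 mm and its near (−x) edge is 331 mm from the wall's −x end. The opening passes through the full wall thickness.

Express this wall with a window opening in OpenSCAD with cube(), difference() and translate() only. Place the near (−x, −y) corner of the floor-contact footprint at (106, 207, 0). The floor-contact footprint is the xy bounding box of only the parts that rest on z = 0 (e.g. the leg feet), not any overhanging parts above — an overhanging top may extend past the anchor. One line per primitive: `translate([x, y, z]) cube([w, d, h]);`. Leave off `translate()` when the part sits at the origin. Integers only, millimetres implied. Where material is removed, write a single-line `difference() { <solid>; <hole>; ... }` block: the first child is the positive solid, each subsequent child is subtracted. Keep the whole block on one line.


difference() { translate([106, 207, 0]) cube([4167, 184, 2768]); translate([437, 207, 1051]) cube([1267, 184, 1369]); }


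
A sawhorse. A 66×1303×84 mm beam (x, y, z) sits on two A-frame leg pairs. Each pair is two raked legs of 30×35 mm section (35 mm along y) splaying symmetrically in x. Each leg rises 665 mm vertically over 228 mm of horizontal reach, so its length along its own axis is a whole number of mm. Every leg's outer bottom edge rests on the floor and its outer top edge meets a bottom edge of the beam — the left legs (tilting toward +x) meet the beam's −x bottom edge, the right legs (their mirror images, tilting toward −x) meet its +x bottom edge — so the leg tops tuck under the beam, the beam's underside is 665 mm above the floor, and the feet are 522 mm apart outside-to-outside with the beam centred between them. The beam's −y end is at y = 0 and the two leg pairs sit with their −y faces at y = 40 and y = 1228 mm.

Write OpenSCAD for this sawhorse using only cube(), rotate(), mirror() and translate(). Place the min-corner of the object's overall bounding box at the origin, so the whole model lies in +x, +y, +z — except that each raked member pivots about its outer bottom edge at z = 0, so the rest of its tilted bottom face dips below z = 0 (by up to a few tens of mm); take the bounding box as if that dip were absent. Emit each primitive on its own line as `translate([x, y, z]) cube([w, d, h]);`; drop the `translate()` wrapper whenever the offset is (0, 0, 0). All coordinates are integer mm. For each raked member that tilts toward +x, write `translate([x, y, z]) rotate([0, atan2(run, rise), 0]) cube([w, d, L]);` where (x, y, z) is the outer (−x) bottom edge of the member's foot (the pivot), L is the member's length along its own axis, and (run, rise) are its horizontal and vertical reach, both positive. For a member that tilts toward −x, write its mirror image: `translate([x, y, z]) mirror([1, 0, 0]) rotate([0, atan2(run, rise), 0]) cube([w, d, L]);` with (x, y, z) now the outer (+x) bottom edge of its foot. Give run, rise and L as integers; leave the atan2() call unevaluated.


translate([228, 0, 665]) cube([66, 1303, 84]);
translate([0, 40, 0]) rotate([0, atan2(228, 665), 0]) cube([30, 35, 703]);
translate([522, 40, 0]) mirror([1, 0, 0]) rotate([0, atan2(228, 665), 0]) cube([30, 35, 703]);
translate([0, 1228, 0]) rotate([0, atan2(228, 665), 0]) cube([30, 35, 703]);
translate([522, 1228, 0]) mirror([1, 0, 0]) rotate([0, atan2(228, 665), 0]) cube([30, 35, 703]);


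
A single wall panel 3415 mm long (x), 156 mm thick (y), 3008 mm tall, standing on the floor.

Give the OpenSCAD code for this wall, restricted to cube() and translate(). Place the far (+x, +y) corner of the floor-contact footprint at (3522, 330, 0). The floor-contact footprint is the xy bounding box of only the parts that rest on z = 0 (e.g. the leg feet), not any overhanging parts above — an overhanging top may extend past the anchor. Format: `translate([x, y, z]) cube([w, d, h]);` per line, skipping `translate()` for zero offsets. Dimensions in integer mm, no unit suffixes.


translate([107, 174, 0]) cube([3415, 156, 3008]);


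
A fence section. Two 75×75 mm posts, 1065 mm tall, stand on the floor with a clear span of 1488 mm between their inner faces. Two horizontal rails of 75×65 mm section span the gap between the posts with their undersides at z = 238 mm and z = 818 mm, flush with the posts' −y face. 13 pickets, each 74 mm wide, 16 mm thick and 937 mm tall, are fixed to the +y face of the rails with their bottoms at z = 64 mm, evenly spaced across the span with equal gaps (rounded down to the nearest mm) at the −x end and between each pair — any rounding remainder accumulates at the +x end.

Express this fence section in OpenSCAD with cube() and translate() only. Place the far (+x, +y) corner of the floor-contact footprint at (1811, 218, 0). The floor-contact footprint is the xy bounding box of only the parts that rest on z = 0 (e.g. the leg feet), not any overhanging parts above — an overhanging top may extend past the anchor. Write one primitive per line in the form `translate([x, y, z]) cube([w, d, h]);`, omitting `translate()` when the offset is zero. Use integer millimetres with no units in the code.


translate([173, 143, 0]) cube([75, 75, 1065]);
translate([1736, 143, 0]) cube([75, 75, 1065]);
translate([248, 143, 238]) cube([1488, 75, 65]);
translate([248, 143, 818]) cube([1488, 75, 65]);
translate([285, 218, 64]) cube([74, 16, 937]);
translate([396, 218, 64]) cube([74, 16, 937]);
translate([507, 218, 64]) cube([74, 16, 937]);
translate([618, 218, 64]) cube([74, 16, 937]);
translate([729, 218, 64]) cube([74, 16, 937]);
translate([840, 218, 64]) cube([74, 16, 937]);
translate([951, 218, 64]) cube([74, 16, 937]);
translate([1062, 218, 64]) cube([74, 16, 937]);
translate([1173, 218, 64]) cube([74, 16, 937]);
translate([1284, 218, 64]) cube([74, 16, 937]);
translate([1395, 218, 64]) cube([74, 16, 937]);
translate([1506, 218, 64]) cube([74, 16, 937]);
translate([1617, 218, 64]) cube([74, 16, 937]);


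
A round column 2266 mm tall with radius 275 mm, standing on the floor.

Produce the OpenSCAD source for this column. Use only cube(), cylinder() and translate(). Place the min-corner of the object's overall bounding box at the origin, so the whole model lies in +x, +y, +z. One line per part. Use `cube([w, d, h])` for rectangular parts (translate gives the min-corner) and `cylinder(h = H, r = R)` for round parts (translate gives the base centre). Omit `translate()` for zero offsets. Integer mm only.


translate([275, 275, 0]) cylinder(h = 2266, r = 275);


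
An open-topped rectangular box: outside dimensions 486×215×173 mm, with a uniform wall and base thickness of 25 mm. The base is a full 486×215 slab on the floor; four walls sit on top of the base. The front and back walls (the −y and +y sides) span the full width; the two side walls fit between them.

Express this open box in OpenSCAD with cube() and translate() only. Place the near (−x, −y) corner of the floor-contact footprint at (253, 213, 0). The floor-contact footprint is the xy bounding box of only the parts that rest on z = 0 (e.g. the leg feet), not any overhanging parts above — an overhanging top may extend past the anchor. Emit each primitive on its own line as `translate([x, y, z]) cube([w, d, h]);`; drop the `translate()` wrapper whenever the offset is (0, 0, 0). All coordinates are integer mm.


translate([253, 213, 0]) cube([486, 215, 25]);
translate([253, 213, 25]) cube([486, 25, 148]);
translate([253, 403, 25]) cube([486, 25, 148]);
translate([253, 238, 25]) cube([25, 165, 148]);
translate([714, 238, 25]) cube([25, 165, 148]);


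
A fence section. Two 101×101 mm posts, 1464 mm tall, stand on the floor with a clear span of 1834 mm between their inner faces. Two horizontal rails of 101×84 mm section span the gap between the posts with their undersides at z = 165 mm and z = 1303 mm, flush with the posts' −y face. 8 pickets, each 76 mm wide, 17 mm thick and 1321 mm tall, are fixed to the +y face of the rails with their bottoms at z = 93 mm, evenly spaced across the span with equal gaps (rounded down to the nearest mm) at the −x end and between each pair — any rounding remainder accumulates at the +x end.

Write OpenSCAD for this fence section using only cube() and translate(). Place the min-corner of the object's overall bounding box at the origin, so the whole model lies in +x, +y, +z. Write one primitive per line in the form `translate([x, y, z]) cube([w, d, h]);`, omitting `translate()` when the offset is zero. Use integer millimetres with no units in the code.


cube([101, 101, 1464]);
translate([1935, 0, 0]) cube([101, 101, 1464]);
translate([101, 0, 165]) cube([1834, 101, 84]);
translate([101, 0, 1303]) cube([1834, 101, 84]);
translate([237, 101, 93]) cube([76, 17, 1321]);
translate([449, 101, 93]) cube([76, 17, 1321]);
translate([661, 101, 93]) cube([76, 17, 1321]);
translate([873, 101, 93]) cube([76, 17, 1321]);
translate([1085, 101, 93]) cube([76, 17, 1321]);
translate([1297, 101, 93]) cube([76, 17, 1321]);
translate([1509, 101, 93]) cube([76, 17, 1321]);
translate([1721, 101, 93]) cube([76, 17, 1321]);


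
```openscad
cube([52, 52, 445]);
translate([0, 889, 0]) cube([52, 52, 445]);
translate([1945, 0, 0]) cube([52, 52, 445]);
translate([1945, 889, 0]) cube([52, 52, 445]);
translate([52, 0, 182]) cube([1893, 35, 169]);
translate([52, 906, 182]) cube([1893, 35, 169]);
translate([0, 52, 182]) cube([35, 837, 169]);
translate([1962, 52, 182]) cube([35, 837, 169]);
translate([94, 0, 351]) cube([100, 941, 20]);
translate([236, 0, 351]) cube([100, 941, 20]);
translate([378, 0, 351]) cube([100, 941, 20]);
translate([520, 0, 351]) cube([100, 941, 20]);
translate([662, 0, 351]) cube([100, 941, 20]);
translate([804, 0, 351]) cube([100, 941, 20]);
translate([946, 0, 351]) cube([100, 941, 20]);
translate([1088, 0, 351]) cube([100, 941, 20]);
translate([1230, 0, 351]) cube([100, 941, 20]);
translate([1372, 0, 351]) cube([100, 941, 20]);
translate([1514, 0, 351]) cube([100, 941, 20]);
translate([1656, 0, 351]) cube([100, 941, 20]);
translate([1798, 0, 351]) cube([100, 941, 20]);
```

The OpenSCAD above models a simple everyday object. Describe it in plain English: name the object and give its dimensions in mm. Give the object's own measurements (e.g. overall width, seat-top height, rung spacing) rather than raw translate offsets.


A bed frame 1997 mm long (x) by 941 mm wide (y). Four 52×52 mm corner posts, 445 mm tall, at the corners of the footprint. Four rails of 35 mm thickness and 169 mm height run between adjacent posts with their undersides at z = 182 mm, their outer faces flush with the outside of the frame (the two x-running rails run between the posts' inner faces; the two y-running rails run between the posts' inner faces). 13 slats, each 100 mm wide (x) and 20 mm thick, lie across the top of the two x-running rails, running the full 941 mm width of the frame in y; along x they sit between the end posts with a 42 mm gap after the −x posts and between neighbouring slats, leaving 47 mm before the +x posts.


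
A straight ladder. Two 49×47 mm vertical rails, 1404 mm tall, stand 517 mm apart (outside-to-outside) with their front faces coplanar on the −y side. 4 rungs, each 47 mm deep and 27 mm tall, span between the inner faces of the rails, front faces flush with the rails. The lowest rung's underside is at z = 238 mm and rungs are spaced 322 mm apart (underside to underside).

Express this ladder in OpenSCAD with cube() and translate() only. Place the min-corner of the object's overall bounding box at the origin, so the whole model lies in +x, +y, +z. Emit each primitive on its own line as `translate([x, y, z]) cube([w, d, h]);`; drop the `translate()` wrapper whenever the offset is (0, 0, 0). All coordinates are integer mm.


cube([49, 47, 1404]);
translate([468, 0, 0]) cube([49, 47, 1404]);
translate([49, 0, 238]) cube([419, 47, 27]);
translate([49, 0, 560]) cube([419, 47, 27]);
translate([49, 0, 882]) cube([419, 47, 27]);
translate([49, 0, 1204]) cube([419, 47, 27]);


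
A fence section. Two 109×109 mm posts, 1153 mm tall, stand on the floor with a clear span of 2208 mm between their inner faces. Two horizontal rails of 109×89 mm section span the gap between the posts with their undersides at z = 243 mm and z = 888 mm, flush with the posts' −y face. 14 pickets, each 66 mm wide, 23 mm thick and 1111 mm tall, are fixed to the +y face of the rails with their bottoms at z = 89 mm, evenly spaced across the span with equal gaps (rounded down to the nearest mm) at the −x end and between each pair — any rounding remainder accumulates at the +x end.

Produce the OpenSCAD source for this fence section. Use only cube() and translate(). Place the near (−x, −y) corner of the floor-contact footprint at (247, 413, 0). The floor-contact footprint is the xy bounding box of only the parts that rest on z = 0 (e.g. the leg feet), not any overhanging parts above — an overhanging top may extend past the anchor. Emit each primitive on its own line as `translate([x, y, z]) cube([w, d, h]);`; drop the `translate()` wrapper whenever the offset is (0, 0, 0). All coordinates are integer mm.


translate([247, 413, 0]) cube([109, 109, 1153]);
translate([2564, 413, 0]) cube([109, 109, 1153]);
translate([356, 413, 243]) cube([2208, 109, 89]);
translate([356, 413, 888]) cube([2208, 109, 89]);
translate([441, 522, 89]) cube([66, 23, 1111]);
translate([592, 522, 89]) cube([66, 23, 1111]);
translate([743, 522, 89]) cube([66, 23, 1111]);
translate([894, 522, 89]) cube([66, 23, 1111]);
translate([1045, 522, 89]) cube([66, 23, 1111]);
translate([1196, 522, 89]) cube([66, 23, 1111]);
translate([1347, 522, 89]) cube([66, 23, 1111]);
translate([1498, 522, 89]) cube([66, 23, 1111]);
translate([1649, 522, 89]) cube([66, 23, 1111]);
translate([1800, 522, 89]) cube([66, 23, 1111]);
translate([1951, 522, 89]) cube([66, 23, 1111]);
translate([2102, 522, 89]) cube([66, 23, 1111]);
translate([2253, 522, 89]) cube([66, 23, 1111]);
translate([2404, 522, 89]) cube([66, 23, 1111]);


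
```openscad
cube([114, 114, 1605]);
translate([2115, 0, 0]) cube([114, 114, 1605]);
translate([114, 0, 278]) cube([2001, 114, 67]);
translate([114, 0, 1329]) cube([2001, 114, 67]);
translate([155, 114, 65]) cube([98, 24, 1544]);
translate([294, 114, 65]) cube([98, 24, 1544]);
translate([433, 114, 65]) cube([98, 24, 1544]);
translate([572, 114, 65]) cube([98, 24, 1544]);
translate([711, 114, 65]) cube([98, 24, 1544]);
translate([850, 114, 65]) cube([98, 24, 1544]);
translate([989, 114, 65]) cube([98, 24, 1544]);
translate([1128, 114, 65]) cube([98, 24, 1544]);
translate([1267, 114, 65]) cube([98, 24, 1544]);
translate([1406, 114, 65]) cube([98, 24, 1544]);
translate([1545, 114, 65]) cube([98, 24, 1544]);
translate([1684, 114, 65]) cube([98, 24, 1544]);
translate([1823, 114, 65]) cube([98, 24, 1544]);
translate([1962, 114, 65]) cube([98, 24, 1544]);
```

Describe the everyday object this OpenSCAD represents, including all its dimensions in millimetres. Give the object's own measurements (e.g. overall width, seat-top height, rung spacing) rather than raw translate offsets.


A fence section. Two 114×114 mm posts, 1605 mm tall, stand on the floor with a clear span of 2001 mm between their inner faces. Two horizontal rails of 114×67 mm section span the gap between the posts with their undersides at z = 278 mm and z = 1329 mm, flush with the posts' −y face. 14 pickets, each 98 mm wide, 24 mm thick and 1544 mm tall, are fixed to the +y face of the rails with their bottoms at z = 65 mm, spaced across the span with a 41 mm gap after the −x post and between neighbouring pickets, with 55 mm left before the +x post.


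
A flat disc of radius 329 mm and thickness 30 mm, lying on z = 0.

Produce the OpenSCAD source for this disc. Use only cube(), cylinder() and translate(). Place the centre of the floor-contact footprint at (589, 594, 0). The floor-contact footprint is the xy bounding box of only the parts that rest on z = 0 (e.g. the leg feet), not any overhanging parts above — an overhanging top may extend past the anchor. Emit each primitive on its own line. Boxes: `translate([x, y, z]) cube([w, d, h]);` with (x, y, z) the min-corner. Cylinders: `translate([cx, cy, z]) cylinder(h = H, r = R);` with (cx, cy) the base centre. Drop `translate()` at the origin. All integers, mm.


translate([589, 594, 0]) cylinder(h = 30, r = 329);


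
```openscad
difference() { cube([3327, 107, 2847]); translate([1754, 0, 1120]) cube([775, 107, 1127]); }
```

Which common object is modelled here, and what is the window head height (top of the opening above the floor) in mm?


A wall with a window opening. The window head height is 2247 mm.

A wall with a rectangular opening subtracted — a window. Sill at z = 1120, opening 1127 mm tall, so the head is at 1120 + 1127 = 2247 mm.


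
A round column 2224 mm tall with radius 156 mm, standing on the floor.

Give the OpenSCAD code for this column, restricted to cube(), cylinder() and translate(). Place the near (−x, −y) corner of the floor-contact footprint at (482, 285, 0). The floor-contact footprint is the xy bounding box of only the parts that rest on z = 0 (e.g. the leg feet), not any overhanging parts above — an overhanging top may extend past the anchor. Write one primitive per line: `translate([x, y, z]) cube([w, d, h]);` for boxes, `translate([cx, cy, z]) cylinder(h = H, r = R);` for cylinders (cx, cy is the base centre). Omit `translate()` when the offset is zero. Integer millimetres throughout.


translate([638, 441, 0]) cylinder(h = 2224, r = 156);


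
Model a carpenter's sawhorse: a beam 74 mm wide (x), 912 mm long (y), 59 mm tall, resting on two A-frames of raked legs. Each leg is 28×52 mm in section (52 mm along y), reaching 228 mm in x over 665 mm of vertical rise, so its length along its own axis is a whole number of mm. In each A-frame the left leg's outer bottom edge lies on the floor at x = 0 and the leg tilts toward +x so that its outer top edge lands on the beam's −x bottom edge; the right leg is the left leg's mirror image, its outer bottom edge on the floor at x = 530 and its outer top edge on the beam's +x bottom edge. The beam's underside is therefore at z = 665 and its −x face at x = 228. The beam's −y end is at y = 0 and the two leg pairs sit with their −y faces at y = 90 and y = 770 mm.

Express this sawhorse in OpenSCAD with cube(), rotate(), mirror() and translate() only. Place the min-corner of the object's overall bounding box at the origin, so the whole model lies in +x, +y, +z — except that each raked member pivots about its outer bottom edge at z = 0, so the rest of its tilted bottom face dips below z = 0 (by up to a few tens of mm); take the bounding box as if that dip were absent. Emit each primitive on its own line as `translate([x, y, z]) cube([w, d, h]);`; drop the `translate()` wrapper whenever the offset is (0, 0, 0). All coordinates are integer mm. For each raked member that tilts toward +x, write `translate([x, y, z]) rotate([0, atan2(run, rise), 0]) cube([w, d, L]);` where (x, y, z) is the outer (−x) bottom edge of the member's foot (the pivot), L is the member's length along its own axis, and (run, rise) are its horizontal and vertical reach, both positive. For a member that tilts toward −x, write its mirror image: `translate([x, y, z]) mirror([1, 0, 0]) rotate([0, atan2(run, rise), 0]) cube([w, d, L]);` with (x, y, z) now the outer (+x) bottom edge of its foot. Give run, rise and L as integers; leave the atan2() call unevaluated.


translate([228, 0, 665]) cube([74, 912, 59]);
translate([0, 90, 0]) rotate([0, atan2(228, 665), 0]) cube([28, 52, 703]);
translate([530, 90, 0]) mirror([1, 0, 0]) rotate([0, atan2(228, 665), 0]) cube([28, 52, 703]);
translate([0, 770, 0]) rotate([0, atan2(228, 665), 0]) cube([28, 52, 703]);
translate([530, 770, 0]) mirror([1, 0, 0]) rotate([0, atan2(228, 665), 0]) cube([28, 52, 703]);


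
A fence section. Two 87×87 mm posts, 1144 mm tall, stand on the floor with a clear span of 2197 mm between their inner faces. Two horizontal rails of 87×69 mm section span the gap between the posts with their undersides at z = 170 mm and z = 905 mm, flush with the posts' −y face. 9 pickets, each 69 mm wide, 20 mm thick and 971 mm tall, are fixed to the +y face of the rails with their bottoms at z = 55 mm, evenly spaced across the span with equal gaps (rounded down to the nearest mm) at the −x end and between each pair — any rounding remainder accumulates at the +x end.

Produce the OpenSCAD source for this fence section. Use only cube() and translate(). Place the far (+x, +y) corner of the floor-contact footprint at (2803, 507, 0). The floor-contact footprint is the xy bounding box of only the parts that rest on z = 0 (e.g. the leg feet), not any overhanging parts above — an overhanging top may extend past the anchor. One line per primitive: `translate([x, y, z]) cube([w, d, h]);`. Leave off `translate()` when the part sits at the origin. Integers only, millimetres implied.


translate([432, 420, 0]) cube([87, 87, 1144]);
translate([2716, 420, 0]) cube([87, 87, 1144]);
translate([519, 420, 170]) cube([2197, 87, 69]);
translate([519, 420, 905]) cube([2197, 87, 69]);
translate([676, 507, 55]) cube([69, 20, 971]);
translate([902, 507, 55]) cube([69, 20, 971]);
translate([1128, 507, 55]) cube([69, 20, 971]);
translate([1354, 507, 55]) cube([69, 20, 971]);
translate([1580, 507, 55]) cube([69, 20, 971]);
translate([1806, 507, 55]) cube([69, 20, 971]);
translate([2032, 507, 55]) cube([69, 20, 971]);
translate([2258, 507, 55]) cube([69, 20, 971]);
translate([2484, 507, 55]) cube([69, 20, 971]);


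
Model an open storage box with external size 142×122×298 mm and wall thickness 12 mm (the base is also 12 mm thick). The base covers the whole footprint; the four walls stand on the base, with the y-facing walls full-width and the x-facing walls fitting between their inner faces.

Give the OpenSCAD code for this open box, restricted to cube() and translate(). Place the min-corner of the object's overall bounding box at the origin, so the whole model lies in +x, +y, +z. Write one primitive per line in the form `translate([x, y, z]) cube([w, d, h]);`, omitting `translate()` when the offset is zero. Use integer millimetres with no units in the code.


cube([142, 122, 12]);
translate([0, 0, 12]) cube([142, 12, 286]);
translate([0, 110, 12]) cube([142, 12, 286]);
translate([0, 12, 12]) cube([12, 98, 286]);
translate([130, 12, 12]) cube([12, 98, 286]);


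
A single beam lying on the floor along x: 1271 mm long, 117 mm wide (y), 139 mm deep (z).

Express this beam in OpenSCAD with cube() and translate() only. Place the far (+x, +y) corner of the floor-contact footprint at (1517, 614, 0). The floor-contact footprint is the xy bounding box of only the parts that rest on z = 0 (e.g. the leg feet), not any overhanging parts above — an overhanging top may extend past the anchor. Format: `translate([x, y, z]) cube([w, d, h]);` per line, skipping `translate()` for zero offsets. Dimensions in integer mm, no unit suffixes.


translate([246, 497, 0]) cube([1271, 117, 139]);


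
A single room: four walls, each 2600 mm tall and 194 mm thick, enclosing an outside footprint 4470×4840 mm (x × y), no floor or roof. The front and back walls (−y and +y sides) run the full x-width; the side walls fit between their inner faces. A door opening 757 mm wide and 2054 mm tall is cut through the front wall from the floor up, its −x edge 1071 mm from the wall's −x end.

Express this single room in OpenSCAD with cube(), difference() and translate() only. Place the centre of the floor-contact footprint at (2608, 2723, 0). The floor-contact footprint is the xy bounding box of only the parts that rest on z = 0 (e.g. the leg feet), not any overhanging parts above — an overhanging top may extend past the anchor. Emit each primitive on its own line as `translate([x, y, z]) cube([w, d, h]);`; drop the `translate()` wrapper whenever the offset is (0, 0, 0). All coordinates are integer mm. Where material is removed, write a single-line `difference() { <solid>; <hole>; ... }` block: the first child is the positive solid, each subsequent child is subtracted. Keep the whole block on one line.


difference() { translate([373, 303, 0]) cube([4470, 194, 2600]); translate([1444, 303, 0]) cube([757, 194, 2054]); }
translate([373, 4949, 0]) cube([4470, 194, 2600]);
translate([373, 497, 0]) cube([194, 4452, 2600]);
translate([4649, 497, 0]) cube([194, 4452, 2600]);


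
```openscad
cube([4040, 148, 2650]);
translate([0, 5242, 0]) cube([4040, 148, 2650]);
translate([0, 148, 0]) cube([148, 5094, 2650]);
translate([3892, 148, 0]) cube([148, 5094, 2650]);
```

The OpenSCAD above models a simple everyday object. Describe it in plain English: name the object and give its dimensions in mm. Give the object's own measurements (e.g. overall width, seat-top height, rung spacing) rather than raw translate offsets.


The wall frame of a small rectangular building: four walls, each 2650 mm tall and 148 mm thick, enclosing a footprint 4040 mm (x) by 5390 mm (y) outside-to-outside, with no floor or roof. The front and back walls (the −y and +y sides) span the full width; the two side walls fit between them.


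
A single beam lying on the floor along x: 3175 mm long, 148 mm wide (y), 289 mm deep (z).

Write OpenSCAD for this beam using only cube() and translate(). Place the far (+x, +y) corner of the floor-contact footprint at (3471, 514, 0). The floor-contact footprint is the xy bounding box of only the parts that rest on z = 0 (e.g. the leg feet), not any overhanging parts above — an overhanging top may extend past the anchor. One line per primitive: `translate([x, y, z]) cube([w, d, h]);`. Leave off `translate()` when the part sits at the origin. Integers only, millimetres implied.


translate([296, 366, 0]) cube([3175, 148, 289]);
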